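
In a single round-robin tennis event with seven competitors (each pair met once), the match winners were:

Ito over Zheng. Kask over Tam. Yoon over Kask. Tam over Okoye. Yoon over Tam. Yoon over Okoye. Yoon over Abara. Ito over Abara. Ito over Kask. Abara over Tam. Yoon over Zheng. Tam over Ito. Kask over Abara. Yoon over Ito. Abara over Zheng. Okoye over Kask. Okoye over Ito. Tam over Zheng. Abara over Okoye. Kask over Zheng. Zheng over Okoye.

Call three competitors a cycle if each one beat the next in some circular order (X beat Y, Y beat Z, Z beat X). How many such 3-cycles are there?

7

Win totals: Ito 3, Zheng 1, Okoye 2, Abara 3, Kask 3, Tam 3, Yoon 6.
A competitor with w wins dominates both others in C(w,2) triples; summing gives 3 + 0 + 1 + 3 + 3 + 3 + 15 = 28 transitive triples.
Total triples C(7,3) = 35, so cyclic triples = 35 − 28 = 7.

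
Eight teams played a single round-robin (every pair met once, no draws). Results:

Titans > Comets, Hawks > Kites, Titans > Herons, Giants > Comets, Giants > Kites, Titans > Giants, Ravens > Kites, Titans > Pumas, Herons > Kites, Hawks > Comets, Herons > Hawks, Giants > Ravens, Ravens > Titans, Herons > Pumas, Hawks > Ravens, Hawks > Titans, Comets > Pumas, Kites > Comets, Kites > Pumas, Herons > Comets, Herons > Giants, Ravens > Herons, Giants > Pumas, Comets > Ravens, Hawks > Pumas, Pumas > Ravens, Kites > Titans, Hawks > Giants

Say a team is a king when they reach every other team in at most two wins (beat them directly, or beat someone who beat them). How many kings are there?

Titans reaches everyone (king).
Pumas cannot reach Hawks, Comets, Giants in two steps.
Herons reaches everyone (king).
Hawks reaches everyone (king).
Ravens reaches everyone (king).
Comets cannot reach Hawks, Giants in two steps.
Giants cannot reach Hawks in two steps.
Kites cannot reach Hawks in two steps.
Kings: Titans, Herons, Hawks, Ravens — 4.

4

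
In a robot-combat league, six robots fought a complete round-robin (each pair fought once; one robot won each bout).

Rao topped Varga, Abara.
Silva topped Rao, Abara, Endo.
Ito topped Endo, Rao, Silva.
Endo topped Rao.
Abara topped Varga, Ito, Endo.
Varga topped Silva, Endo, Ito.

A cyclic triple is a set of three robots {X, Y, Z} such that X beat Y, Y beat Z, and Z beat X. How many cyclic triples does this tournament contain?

Of the C(6,3) = 20 triples, the cyclic ones are: {Rao, Silva, Varga}; {Rao, Ito, Abara}; {Rao, Ito, Varga}; {Rao, Abara, Endo}; {Rao, Varga, Endo}; {Silva, Ito, Abara}; {Silva, Abara, Varga}.
That is 7.

7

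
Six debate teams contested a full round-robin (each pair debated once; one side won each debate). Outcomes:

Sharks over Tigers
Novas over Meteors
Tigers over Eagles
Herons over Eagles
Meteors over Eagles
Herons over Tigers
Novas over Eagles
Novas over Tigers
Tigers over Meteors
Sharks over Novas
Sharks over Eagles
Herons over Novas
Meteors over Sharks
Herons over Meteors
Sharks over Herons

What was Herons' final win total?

4

Herons' results: beat Meteors, Novas, Tigers, Eagles; lost to Sharks.
That is 4 wins.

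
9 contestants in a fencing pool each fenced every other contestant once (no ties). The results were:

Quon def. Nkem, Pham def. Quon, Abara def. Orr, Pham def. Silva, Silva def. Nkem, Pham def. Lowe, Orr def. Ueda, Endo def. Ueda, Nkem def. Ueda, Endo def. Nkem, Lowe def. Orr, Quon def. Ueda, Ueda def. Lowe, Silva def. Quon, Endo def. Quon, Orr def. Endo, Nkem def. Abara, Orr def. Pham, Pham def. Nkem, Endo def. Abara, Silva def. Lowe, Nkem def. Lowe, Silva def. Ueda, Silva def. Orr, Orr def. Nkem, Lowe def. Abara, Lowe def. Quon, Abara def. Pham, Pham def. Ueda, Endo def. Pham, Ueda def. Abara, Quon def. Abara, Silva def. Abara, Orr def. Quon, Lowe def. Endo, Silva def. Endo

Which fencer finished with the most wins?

Win totals: Ueda 2, Lowe 4, Silva 7, Quon 3, Nkem 3, Endo 5, Abara 2, Orr 5, Pham 5.
Silva leads with 7 wins (next highest: 5).

Silva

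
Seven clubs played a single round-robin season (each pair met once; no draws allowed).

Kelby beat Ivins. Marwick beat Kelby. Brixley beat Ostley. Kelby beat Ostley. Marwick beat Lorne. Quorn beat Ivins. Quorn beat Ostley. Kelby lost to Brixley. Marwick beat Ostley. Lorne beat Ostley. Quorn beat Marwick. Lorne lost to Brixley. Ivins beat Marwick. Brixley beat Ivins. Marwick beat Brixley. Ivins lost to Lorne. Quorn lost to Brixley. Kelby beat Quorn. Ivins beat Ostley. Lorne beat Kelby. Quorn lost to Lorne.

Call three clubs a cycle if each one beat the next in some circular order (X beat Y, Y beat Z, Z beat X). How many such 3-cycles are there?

6

Win totals: Kelby 3, Lorne 4, Ivins 2, Brixley 5, Ostley 0, Quorn 3, Marwick 4.
A club with w wins dominates both others in C(w,2) triples; summing gives 3 + 6 + 1 + 10 + 0 + 3 + 6 = 29 transitive triples.
Total triples C(7,3) = 35, so cyclic triples = 35 − 29 = 6.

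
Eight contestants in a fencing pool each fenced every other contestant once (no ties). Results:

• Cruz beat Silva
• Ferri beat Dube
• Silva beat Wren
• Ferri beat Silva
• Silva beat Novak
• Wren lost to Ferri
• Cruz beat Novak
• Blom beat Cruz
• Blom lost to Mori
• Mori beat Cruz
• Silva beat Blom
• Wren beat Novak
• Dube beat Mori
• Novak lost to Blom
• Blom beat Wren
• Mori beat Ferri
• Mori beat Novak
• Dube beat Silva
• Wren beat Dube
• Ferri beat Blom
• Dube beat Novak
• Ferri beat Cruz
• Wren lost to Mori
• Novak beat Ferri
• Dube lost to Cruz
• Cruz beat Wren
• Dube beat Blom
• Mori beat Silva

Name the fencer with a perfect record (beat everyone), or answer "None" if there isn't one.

Highest win total is Mori with 6 (out of 7 possible).
Mori lost to Dube, so no fencer went undefeated.

None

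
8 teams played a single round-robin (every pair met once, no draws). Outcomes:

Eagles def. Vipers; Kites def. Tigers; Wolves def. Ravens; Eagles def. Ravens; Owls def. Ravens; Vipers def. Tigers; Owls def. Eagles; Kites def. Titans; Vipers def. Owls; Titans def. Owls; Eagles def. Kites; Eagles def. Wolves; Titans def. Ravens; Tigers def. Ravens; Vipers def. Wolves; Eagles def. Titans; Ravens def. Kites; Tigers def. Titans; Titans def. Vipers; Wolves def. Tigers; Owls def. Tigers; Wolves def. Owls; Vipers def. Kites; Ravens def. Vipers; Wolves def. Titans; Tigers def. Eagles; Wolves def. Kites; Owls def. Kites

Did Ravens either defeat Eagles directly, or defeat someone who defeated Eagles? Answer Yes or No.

No

Ravens did not beat Eagles directly.
Ravens beat Kites, Vipers, but each of them lost to Eagles. No two-step path.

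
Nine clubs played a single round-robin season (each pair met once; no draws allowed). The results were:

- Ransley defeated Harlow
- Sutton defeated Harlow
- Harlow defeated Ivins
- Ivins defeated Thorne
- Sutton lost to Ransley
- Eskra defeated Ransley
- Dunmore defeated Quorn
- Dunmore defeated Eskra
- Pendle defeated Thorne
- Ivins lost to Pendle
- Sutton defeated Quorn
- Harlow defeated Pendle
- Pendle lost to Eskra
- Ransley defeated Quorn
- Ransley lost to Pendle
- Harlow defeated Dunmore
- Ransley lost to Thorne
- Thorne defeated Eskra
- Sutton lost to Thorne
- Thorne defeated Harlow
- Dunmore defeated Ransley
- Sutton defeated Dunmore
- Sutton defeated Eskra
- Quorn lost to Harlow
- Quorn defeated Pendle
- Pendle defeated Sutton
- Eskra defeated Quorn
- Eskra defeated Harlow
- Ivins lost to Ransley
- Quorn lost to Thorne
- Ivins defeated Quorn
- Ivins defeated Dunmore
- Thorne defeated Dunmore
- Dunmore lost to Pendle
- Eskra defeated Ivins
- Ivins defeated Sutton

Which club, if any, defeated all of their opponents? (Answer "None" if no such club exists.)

Highest win total is Thorne with 6 (out of 8 possible).
Thorne lost to Ivins, Pendle, so no club went undefeated.

None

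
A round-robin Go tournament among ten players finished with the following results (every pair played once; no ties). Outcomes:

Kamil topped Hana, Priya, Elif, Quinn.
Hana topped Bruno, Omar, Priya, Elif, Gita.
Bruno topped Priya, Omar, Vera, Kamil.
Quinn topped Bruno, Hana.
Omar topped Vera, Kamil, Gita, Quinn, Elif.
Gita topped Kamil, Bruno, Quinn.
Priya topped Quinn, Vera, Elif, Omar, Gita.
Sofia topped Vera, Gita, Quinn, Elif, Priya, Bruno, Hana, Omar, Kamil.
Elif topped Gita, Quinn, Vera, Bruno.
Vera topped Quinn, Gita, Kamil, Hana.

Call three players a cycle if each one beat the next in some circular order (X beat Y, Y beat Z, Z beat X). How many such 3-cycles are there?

26

Win totals: Quinn 2, Vera 4, Kamil 4, Elif 4, Hana 5, Omar 5, Gita 3, Bruno 4, Sofia 9, Priya 5.
A player with w wins dominates both others in C(w,2) triples; summing gives 1 + 6 + 6 + 6 + 10 + 10 + 3 + 6 + 36 + 10 = 94 transitive triples.
Total triples C(10,3) = 120, so cyclic triples = 120 − 94 = 26.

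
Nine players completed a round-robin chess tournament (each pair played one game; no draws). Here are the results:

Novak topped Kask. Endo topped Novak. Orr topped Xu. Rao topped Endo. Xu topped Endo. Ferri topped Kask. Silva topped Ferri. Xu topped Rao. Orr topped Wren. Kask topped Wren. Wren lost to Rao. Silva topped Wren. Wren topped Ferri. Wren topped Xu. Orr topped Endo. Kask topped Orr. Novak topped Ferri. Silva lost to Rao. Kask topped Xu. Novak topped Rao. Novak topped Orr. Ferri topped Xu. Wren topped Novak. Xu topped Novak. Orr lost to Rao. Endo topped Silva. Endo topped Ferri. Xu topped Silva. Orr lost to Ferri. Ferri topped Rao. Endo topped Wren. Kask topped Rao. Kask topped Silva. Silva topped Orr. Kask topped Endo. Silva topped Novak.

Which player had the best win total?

Kask

Win totals: Wren 3, Xu 4, Silva 4, Kask 6, Endo 4, Ferri 4, Rao 4, Novak 4, Orr 3.
Kask leads with 6 wins (next highest: 4).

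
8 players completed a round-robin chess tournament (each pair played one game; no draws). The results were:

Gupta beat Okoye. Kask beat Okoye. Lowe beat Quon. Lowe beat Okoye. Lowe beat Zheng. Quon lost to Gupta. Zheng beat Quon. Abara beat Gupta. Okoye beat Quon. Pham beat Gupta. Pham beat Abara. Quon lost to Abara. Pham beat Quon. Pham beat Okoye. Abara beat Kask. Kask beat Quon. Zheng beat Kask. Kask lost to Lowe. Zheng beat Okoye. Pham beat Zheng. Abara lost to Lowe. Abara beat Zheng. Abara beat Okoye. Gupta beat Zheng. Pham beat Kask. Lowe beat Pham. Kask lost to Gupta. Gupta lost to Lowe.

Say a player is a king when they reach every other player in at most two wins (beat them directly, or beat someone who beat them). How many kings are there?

Okoye cannot reach Lowe, Kask, Pham, Zheng, Gupta, Abara in two steps.
Lowe reaches everyone (king).
Kask cannot reach Lowe, Pham, Zheng, Gupta, Abara in two steps.
Quon cannot reach Okoye, Lowe, Kask, Pham, Zheng, Gupta, Abara in two steps.
Pham cannot reach Lowe in two steps.
Zheng cannot reach Lowe, Pham, Gupta, Abara in two steps.
Gupta cannot reach Lowe, Pham, Abara in two steps.
Abara cannot reach Lowe, Pham in two steps.
Kings: Lowe — 1.

1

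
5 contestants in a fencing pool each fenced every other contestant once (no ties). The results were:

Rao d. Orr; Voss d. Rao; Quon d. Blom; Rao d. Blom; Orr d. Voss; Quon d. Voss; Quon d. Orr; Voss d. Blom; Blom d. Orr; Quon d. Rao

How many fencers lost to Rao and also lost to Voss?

1

Rao beat: Orr, Blom.
Voss beat: Rao, Blom.
Both beat: Blom — 1.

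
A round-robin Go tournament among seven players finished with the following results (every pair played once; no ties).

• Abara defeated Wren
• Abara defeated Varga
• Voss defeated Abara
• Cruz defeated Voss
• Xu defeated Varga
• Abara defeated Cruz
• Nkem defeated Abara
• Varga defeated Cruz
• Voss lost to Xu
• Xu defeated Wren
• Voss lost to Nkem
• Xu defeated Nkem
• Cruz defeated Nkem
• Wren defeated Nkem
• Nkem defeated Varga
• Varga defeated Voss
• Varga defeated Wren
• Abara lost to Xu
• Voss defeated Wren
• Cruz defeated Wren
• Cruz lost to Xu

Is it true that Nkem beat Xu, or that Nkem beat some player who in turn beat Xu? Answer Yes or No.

No

Nkem did not beat Xu directly.
Nkem beat Voss, Abara, Varga, but each of them lost to Xu. No two-step path.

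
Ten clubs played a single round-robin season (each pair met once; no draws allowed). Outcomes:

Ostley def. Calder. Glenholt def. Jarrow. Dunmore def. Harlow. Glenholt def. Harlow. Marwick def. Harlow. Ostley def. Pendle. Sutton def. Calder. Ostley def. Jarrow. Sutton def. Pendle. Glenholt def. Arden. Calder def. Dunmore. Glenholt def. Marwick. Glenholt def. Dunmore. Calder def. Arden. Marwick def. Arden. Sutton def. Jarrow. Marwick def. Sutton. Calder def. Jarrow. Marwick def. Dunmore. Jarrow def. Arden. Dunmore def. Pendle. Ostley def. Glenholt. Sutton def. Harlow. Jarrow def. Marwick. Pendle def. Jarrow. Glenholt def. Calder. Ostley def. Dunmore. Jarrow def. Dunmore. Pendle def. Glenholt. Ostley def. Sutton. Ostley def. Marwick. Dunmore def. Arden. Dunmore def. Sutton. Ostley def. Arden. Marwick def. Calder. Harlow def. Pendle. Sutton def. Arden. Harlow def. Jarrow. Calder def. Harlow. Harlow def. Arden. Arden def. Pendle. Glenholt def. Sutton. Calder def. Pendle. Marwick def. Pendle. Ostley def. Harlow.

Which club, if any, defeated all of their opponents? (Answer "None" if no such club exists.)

Ostley has 9 wins out of 9 opponents — a perfect record.

Ostley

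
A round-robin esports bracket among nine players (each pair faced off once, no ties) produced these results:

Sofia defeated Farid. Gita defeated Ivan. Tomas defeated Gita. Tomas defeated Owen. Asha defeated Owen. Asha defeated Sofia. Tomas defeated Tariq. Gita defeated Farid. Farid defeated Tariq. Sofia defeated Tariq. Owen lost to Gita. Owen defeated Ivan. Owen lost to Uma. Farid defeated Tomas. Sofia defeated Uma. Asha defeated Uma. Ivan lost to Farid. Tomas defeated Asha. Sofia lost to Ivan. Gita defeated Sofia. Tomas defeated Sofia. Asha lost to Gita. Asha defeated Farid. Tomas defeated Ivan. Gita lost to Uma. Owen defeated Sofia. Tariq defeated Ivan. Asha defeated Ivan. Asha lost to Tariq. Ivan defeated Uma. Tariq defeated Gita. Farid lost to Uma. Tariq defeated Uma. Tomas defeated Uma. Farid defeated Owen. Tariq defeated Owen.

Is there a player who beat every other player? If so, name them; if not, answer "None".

None

Highest win total is Tomas with 7 (out of 8 possible).
Tomas lost to Farid, so no player went undefeated.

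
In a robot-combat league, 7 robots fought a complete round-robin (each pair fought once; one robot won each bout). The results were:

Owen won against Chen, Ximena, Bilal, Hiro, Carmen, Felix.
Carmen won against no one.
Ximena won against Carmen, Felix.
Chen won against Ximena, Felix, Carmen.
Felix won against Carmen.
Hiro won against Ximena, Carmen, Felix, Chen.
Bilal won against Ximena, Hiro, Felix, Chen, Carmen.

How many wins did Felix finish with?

Felix's results: beat Carmen; lost to Hiro, Ximena, Chen, Owen, Bilal.
That is 1 win.

1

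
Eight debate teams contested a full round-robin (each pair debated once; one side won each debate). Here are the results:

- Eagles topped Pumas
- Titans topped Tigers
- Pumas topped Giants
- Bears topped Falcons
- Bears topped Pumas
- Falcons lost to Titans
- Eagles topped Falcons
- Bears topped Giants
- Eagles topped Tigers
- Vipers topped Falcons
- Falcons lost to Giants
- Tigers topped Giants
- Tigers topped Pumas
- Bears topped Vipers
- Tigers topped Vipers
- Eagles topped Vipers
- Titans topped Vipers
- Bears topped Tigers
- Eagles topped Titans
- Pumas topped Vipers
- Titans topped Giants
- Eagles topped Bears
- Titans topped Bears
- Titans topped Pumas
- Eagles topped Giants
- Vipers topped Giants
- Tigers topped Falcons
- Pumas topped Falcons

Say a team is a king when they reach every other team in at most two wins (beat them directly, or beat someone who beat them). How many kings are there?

Eagles reaches everyone (king).
Vipers cannot reach Eagles, Pumas, Tigers, Titans, Bears in two steps.
Giants cannot reach Eagles, Vipers, Pumas, Tigers, Titans, Bears in two steps.
Pumas cannot reach Eagles, Tigers, Titans, Bears in two steps.
Tigers cannot reach Eagles, Titans, Bears in two steps.
Titans cannot reach Eagles in two steps.
Falcons cannot reach Eagles, Vipers, Giants, Pumas, Tigers, Titans, Bears in two steps.
Bears cannot reach Eagles, Titans in two steps.
Kings: Eagles — 1.

1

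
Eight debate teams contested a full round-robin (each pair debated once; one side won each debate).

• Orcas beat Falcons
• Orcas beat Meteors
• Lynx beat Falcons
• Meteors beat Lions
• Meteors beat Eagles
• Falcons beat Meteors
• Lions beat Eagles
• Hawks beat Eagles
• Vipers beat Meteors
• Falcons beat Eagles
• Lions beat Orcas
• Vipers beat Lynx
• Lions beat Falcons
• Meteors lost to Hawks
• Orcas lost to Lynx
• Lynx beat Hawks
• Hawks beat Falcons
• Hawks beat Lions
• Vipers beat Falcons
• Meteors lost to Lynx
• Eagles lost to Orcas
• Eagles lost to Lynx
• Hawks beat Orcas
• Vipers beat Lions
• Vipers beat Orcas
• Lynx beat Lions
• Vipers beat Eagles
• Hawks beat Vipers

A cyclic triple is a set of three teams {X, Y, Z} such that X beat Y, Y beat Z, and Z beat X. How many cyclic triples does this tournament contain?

Win totals: Orcas 3, Falcons 2, Lynx 6, Hawks 6, Lions 3, Vipers 6, Eagles 0, Meteors 2.
A team with w wins dominates both others in C(w,2) triples; summing gives 3 + 1 + 15 + 15 + 3 + 15 + 0 + 1 = 53 transitive triples.
Total triples C(8,3) = 56, so cyclic triples = 56 − 53 = 3.

3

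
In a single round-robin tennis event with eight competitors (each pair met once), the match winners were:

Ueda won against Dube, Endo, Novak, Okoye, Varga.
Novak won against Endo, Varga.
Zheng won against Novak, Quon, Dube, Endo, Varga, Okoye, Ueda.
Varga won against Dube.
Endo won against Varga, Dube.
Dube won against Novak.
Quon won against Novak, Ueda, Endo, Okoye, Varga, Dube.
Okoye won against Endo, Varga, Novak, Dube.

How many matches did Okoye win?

Okoye's results: beat Novak, Varga, Endo, Dube; lost to Quon, Ueda, Zheng.
That is 4 wins.

4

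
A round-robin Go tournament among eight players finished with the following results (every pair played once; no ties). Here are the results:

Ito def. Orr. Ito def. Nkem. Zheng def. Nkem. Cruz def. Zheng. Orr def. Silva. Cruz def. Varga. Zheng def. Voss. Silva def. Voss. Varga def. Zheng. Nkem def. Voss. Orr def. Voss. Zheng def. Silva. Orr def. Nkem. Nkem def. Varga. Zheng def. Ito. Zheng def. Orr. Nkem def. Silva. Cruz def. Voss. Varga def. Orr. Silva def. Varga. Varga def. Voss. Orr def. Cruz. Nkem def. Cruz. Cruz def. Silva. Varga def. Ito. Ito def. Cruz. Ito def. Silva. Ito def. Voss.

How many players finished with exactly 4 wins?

Win totals: Cruz 4, Zheng 5, Ito 5, Voss 0, Silva 2, Varga 4, Orr 4, Nkem 4.
Exactly 4: Cruz, Varga, Orr, Nkem — 4 players.

4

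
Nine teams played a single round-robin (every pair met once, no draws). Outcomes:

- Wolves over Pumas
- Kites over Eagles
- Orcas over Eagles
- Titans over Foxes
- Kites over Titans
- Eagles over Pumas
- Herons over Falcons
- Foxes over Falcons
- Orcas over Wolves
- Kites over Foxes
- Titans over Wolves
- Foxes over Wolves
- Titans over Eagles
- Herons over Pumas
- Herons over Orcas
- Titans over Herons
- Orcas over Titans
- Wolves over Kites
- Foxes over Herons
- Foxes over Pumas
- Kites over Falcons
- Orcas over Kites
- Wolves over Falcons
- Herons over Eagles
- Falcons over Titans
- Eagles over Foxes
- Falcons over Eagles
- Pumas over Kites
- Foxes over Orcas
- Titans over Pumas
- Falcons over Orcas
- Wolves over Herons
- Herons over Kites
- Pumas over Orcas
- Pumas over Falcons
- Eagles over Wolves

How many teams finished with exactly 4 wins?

3

Win totals: Falcons 3, Orcas 4, Kites 4, Pumas 3, Titans 5, Foxes 5, Eagles 3, Herons 5, Wolves 4.
Exactly 4: Orcas, Kites, Wolves — 3 teams.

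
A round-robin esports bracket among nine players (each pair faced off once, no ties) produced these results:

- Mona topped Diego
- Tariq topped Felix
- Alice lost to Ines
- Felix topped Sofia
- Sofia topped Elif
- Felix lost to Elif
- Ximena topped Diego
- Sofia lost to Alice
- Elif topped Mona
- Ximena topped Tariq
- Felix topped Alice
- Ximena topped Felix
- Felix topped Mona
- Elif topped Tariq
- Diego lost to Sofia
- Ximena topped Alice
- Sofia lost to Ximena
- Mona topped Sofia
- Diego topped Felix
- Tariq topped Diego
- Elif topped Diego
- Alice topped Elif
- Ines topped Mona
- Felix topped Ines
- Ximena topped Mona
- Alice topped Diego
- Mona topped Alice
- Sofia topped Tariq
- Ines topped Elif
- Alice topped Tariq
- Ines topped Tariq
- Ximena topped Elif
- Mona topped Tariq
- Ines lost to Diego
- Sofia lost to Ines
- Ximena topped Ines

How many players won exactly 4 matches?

4

Win totals: Mona 4, Ines 5, Elif 4, Tariq 2, Ximena 8, Alice 4, Diego 2, Felix 4, Sofia 3.
Exactly 4: Mona, Elif, Alice, Felix — 4 players.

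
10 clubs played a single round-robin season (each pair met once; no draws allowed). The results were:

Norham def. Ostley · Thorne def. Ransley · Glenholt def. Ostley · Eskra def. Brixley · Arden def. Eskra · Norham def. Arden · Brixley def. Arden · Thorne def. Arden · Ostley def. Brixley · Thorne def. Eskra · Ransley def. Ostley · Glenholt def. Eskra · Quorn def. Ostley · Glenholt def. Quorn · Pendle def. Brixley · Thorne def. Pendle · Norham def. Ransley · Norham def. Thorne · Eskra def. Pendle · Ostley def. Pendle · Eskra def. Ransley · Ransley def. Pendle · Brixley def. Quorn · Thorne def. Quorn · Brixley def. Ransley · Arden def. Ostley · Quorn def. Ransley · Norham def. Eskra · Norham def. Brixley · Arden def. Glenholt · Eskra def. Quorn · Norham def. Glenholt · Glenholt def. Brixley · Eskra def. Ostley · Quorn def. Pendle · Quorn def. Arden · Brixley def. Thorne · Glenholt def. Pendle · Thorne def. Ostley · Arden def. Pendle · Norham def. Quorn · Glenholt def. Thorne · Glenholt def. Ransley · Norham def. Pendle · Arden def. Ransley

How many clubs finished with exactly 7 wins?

1

Win totals: Norham 9, Ostley 2, Arden 5, Eskra 5, Quorn 4, Pendle 1, Glenholt 7, Thorne 6, Brixley 4, Ransley 2.
Exactly 7: Glenholt — 1 club.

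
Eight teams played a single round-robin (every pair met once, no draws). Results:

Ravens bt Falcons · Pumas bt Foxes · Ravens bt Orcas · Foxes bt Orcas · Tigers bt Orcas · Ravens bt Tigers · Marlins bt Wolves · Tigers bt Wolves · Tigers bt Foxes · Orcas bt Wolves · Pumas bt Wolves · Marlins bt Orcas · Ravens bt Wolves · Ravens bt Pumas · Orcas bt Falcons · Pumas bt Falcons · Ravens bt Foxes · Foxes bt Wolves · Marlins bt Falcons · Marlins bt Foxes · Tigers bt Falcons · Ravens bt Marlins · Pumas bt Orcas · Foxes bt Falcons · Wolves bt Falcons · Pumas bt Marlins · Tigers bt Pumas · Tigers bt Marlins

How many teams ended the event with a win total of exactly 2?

1

Win totals: Pumas 5, Ravens 7, Orcas 2, Marlins 4, Falcons 0, Foxes 3, Wolves 1, Tigers 6.
Exactly 2: Orcas — 1 team.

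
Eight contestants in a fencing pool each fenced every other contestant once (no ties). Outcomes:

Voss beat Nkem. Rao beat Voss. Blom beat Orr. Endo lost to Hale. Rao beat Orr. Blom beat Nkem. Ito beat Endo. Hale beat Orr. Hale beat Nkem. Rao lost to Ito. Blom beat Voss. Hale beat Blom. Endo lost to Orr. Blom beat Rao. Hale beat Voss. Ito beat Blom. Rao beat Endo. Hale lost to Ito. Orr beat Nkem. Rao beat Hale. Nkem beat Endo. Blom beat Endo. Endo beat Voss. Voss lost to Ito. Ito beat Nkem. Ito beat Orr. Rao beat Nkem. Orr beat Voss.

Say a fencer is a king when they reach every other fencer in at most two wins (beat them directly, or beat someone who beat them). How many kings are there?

Rao cannot reach Ito in two steps.
Orr cannot reach Rao, Ito, Blom, Hale in two steps.
Ito reaches everyone (king).
Blom cannot reach Ito in two steps.
Endo cannot reach Rao, Orr, Ito, Blom, Hale in two steps.
Voss cannot reach Rao, Orr, Ito, Blom, Hale in two steps.
Hale cannot reach Ito in two steps.
Nkem cannot reach Rao, Orr, Ito, Blom, Hale in two steps.
Kings: Ito — 1.

1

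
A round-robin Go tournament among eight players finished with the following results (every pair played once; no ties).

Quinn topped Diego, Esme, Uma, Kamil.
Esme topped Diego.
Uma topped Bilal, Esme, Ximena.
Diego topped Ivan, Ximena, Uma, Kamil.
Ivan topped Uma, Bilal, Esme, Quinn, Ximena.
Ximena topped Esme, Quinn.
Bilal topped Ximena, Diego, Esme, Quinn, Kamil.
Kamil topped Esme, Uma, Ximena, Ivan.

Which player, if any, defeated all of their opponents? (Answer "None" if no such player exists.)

Highest win total is Ivan with 5 (out of 7 possible).
Ivan lost to Diego, Kamil, so no player went undefeated.

None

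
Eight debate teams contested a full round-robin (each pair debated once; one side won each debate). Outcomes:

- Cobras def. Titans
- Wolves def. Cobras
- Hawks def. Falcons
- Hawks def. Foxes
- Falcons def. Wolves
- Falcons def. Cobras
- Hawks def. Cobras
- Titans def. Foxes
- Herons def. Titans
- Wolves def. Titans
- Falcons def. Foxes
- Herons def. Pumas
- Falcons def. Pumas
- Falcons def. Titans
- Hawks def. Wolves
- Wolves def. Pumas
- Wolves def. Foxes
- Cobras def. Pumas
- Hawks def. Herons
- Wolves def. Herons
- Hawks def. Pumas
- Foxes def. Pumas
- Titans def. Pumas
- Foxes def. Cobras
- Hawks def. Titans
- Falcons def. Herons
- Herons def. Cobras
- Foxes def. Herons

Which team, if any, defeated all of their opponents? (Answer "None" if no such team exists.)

Hawks has 7 wins out of 7 opponents — a perfect record.

Hawks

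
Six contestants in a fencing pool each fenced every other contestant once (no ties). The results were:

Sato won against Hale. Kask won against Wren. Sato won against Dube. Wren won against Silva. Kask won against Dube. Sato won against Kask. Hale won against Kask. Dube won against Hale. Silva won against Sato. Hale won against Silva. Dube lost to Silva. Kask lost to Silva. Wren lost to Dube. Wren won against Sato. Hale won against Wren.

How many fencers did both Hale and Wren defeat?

Hale beat: Kask, Silva, Wren.
Wren beat: Sato, Silva.
Both beat: Silva — 1.

1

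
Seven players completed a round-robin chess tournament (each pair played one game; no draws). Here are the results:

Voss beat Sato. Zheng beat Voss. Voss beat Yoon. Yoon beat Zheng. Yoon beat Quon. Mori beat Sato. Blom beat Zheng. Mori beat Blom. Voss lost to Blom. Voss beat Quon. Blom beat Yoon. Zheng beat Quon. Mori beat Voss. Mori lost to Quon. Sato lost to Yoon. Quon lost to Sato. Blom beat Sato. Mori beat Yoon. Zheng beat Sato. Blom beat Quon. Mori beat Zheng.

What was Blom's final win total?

5

Blom's results: beat Voss, Sato, Zheng, Yoon, Quon; lost to Mori.
That is 5 wins.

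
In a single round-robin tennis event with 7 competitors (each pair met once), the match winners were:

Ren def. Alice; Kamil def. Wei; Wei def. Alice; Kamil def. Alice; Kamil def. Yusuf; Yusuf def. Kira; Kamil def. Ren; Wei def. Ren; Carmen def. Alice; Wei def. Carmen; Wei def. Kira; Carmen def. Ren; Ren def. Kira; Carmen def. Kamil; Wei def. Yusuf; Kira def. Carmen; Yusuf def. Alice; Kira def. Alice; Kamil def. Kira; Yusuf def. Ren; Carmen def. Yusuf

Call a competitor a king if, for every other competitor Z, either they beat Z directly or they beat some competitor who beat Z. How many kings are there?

3

Kamil reaches everyone (king).
Wei reaches everyone (king).
Carmen reaches everyone (king).
Alice cannot reach Kamil, Wei, Carmen, Ren, Kira, Yusuf in two steps.
Ren cannot reach Kamil, Wei, Yusuf in two steps.
Kira cannot reach Wei in two steps.
Yusuf cannot reach Kamil, Wei in two steps.
Kings: Kamil, Wei, Carmen — 3.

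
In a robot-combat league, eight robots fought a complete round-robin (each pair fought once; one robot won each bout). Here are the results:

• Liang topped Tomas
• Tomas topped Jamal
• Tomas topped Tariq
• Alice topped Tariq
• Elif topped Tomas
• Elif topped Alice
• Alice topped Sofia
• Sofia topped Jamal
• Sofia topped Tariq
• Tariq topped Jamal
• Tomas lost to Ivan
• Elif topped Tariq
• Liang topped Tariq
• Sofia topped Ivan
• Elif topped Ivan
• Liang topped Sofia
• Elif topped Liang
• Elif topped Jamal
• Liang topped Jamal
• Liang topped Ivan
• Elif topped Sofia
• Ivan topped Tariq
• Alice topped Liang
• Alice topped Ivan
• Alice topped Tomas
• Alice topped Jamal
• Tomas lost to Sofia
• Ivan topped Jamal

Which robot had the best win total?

Elif

Win totals: Liang 5, Ivan 3, Alice 6, Jamal 0, Tariq 1, Sofia 4, Elif 7, Tomas 2.
Elif leads with 7 wins (next highest: 6).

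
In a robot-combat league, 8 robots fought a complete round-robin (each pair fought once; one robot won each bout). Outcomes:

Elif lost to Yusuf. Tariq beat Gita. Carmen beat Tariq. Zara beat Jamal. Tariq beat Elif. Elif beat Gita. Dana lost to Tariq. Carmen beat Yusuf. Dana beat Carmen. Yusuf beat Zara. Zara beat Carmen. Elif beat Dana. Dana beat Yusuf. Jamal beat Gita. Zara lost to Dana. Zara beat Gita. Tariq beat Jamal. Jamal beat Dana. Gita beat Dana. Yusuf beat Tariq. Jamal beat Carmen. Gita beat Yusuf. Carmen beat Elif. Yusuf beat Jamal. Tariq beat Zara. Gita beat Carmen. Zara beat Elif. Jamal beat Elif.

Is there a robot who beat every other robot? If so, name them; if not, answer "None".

None

Highest win total is Tariq with 5 (out of 7 possible).
Tariq lost to Yusuf, Carmen, so no robot went undefeated.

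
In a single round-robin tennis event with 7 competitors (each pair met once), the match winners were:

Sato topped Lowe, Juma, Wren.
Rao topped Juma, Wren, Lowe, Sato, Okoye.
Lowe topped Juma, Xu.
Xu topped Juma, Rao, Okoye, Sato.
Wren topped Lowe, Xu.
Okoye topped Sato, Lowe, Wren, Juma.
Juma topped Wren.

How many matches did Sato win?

3

Sato's results: beat Lowe, Wren, Juma; lost to Rao, Okoye, Xu.
That is 3 wins.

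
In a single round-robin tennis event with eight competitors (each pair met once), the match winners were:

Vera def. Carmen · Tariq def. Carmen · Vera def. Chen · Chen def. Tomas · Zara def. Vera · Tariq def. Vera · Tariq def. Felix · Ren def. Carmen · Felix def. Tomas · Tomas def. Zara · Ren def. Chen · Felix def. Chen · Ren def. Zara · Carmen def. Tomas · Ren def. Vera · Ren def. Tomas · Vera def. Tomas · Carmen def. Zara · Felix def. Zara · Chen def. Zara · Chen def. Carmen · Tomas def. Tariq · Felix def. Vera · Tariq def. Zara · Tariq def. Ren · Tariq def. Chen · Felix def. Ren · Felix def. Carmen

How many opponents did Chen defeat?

3

Chen's results: beat Tomas, Zara, Carmen; lost to Tariq, Felix, Ren, Vera.
That is 3 wins.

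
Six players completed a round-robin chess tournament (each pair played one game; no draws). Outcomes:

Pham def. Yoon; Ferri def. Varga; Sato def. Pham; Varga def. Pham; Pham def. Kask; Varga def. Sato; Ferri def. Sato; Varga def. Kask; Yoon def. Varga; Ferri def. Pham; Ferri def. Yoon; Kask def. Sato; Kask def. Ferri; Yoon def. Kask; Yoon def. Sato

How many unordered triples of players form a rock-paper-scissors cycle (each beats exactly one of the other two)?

6

Of the C(6,3) = 20 triples, the cyclic ones are: {Ferri, Varga, Kask}; {Ferri, Kask, Yoon}; {Ferri, Kask, Pham}; {Varga, Yoon, Pham}; {Kask, Sato, Pham}; {Sato, Yoon, Pham}.
That is 6.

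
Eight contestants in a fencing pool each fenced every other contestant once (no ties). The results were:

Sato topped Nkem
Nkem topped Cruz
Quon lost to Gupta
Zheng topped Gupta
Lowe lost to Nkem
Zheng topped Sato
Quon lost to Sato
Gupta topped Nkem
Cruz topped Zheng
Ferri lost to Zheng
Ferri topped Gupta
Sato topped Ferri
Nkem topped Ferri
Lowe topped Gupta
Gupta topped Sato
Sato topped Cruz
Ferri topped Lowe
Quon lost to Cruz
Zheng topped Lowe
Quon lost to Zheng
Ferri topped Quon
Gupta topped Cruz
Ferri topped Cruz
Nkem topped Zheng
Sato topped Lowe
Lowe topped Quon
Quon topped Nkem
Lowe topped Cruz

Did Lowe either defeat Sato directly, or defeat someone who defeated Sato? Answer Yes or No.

Yes

Lowe did not beat Sato directly.
Lowe beat Cruz, Gupta, Quon. Of those, Gupta beat Sato.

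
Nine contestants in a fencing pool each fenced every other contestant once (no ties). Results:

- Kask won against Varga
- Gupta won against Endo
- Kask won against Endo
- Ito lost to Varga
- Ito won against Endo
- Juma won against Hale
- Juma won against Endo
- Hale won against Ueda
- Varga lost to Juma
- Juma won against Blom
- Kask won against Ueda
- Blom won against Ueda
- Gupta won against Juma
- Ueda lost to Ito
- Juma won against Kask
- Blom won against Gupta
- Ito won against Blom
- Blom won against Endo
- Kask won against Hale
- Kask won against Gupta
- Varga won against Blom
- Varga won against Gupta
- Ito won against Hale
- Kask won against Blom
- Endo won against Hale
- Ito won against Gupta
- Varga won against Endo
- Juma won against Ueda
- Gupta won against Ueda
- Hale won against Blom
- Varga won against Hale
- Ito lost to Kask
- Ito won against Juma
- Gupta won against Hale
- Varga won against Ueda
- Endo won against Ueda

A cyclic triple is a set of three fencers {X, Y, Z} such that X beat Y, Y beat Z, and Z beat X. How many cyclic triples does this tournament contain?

Win totals: Hale 2, Ito 6, Kask 7, Juma 6, Ueda 0, Gupta 4, Blom 3, Varga 6, Endo 2.
A fencer with w wins dominates both others in C(w,2) triples; summing gives 1 + 15 + 21 + 15 + 0 + 6 + 3 + 15 + 1 = 77 transitive triples.
Total triples C(9,3) = 84, so cyclic triples = 84 − 77 = 7.

7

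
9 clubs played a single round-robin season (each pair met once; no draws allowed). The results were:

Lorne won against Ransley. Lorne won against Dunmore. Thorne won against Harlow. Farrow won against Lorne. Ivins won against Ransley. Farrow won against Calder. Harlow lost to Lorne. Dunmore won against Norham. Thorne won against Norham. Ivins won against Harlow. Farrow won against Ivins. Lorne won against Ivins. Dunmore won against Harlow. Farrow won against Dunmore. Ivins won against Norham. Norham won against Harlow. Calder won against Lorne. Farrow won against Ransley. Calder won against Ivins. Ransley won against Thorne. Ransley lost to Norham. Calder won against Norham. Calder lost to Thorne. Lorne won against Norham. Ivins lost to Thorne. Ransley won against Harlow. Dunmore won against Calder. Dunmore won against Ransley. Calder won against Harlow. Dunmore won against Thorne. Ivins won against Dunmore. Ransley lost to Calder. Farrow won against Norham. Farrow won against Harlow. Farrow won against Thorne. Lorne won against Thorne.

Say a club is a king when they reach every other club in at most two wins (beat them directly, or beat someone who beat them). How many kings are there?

1

Norham cannot reach Calder, Farrow, Dunmore, Ivins, Lorne in two steps.
Calder cannot reach Farrow in two steps.
Thorne cannot reach Farrow in two steps.
Farrow reaches everyone (king).
Dunmore cannot reach Farrow in two steps.
Harlow cannot reach Norham, Calder, Thorne, Farrow, Dunmore, Ransley, Ivins, Lorne in two steps.
Ransley cannot reach Farrow, Dunmore, Lorne in two steps.
Ivins cannot reach Farrow, Lorne in two steps.
Lorne cannot reach Farrow in two steps.
Kings: Farrow — 1.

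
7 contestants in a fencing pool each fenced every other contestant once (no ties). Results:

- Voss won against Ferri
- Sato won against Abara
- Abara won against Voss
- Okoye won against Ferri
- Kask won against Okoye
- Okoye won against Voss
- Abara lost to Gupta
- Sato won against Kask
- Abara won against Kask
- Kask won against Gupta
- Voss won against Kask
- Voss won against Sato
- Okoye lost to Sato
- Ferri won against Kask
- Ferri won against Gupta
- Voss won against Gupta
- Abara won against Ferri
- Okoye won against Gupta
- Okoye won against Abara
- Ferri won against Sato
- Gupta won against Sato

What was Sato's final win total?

Sato's results: beat Kask, Abara, Okoye; lost to Gupta, Ferri, Voss.
That is 3 wins.

3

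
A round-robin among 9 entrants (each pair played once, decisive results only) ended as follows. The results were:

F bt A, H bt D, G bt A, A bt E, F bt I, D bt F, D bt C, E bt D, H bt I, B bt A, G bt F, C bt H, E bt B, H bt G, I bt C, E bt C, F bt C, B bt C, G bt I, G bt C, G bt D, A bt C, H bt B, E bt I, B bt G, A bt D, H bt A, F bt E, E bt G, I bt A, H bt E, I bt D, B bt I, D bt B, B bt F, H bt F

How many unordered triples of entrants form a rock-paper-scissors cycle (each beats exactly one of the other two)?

Win totals: A 3, B 5, C 1, D 3, E 5, F 4, G 5, H 7, I 3.
An entrant with w wins dominates both others in C(w,2) triples; summing gives 3 + 10 + 0 + 3 + 10 + 6 + 10 + 21 + 3 = 66 transitive triples.
Total triples C(9,3) = 84, so cyclic triples = 84 − 66 = 18.

18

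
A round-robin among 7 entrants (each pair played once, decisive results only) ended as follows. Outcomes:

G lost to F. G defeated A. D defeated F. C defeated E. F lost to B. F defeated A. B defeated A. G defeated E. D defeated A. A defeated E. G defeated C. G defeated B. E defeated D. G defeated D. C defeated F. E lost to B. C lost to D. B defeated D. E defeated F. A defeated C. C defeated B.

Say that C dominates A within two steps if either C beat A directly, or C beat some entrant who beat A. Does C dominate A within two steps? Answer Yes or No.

C did not beat A directly.
C beat B, E, F. Of those, B beat A.

Yes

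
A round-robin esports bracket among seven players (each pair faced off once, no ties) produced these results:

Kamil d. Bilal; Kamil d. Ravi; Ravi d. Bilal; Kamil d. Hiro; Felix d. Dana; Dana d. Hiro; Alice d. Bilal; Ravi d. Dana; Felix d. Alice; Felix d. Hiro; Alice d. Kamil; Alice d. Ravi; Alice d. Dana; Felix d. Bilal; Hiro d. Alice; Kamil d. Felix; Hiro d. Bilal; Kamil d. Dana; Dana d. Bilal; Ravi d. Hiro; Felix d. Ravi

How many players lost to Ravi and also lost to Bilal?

0

Ravi beat: Bilal, Dana, Hiro.
Bilal beat: no one.
No one was beaten by both.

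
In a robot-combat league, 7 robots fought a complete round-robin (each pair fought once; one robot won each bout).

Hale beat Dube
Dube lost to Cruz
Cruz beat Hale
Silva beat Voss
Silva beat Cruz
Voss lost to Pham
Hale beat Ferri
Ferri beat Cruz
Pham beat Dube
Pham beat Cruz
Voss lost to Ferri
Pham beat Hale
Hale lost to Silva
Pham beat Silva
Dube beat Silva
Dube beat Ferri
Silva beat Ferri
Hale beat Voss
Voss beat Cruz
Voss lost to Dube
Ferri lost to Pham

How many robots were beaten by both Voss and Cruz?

Voss beat: Cruz.
Cruz beat: Hale, Dube.
No one was beaten by both.

0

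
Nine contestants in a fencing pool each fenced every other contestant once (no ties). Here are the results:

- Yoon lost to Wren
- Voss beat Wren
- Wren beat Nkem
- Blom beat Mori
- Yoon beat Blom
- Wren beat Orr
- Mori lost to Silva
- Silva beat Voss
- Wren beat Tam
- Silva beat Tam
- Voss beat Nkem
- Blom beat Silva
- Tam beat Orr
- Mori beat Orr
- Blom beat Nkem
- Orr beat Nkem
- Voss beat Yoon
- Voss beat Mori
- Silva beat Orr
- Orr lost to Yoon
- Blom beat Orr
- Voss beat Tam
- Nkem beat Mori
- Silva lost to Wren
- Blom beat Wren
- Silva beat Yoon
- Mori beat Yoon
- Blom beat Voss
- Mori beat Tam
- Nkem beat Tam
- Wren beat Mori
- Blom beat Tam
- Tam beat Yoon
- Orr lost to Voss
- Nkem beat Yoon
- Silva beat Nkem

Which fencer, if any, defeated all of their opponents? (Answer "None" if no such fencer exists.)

Highest win total is Blom with 7 (out of 8 possible).
Blom lost to Yoon, so no fencer went undefeated.

None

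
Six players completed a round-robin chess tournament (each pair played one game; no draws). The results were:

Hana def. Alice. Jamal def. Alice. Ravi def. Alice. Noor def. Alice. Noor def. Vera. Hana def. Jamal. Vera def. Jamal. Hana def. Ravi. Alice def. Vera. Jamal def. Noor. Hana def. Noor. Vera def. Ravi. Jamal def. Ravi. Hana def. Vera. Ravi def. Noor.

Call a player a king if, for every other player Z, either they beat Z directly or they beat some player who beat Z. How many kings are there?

Alice cannot reach Hana, Noor in two steps.
Ravi cannot reach Jamal, Hana in two steps.
Jamal cannot reach Hana in two steps.
Hana reaches everyone (king).
Noor cannot reach Hana in two steps.
Vera cannot reach Hana in two steps.
Kings: Hana — 1.

1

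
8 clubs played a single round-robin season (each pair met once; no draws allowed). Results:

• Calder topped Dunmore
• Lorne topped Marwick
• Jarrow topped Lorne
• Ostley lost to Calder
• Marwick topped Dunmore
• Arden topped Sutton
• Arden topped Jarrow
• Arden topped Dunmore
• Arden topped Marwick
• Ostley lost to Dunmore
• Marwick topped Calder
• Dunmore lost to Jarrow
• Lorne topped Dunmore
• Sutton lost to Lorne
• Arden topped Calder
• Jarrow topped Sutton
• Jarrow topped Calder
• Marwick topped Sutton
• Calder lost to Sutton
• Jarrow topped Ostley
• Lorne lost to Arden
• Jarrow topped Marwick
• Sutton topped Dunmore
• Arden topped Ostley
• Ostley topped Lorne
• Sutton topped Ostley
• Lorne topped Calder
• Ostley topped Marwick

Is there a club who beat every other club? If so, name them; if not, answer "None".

Arden

Arden has 7 wins out of 7 opponents — a perfect record.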